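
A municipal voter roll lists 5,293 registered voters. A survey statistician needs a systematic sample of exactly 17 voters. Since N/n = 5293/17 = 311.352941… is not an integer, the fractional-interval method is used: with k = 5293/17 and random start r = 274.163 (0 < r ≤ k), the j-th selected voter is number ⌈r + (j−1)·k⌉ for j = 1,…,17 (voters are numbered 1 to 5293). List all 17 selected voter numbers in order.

j=1: r + 0k = 274.163 → ⌈·⌉ = 275
j=2: r + 1k = 585.515941… → ⌈·⌉ = 586
j=3: r + 2k = 896.868882… → ⌈·⌉ = 897
j=4: r + 3k = 1208.221823… → ⌈·⌉ = 1209
j=5: r + 4k = 1519.574764… → ⌈·⌉ = 1520
j=6: r + 5k = 1830.927705… → ⌈·⌉ = 1831
j=7: r + 6k = 2142.280647… → ⌈·⌉ = 2143
j=8: r + 7k = 2453.633588… → ⌈·⌉ = 2454
j=9: r + 8k = 2764.986529… → ⌈·⌉ = 2765
j=10: r + 9k = 3076.339470… → ⌈·⌉ = 3077
j=11: r + 10k = 3387.692411… → ⌈·⌉ = 3388
j=12: r + 11k = 3699.045352… → ⌈·⌉ = 3700
j=13: r + 12k = 4010.398294… → ⌈·⌉ = 4011
j=14: r + 13k = 4321.751235… → ⌈·⌉ = 4322
j=15: r + 14k = 4633.104176… → ⌈·⌉ = 4634
j=16: r + 15k = 4944.457117… → ⌈·⌉ = 4945
j=17: r + 16k = 5255.810058… → ⌈·⌉ = 5256

275, 586, 897, 1209, 1520, 1831, 2143, 2454, 2765, 3077, 3388, 3700, 4011, 4322, 4634, 4945, 5256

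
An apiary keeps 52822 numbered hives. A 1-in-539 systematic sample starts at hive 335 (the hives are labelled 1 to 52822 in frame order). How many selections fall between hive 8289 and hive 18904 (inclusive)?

k = 539
First selection ≥ 8289: 335 + ⌈(8289−335)/539⌉·539 = 335 + 15×539 = 8420
Last selection ≤ 18904: 335 + ⌊(18904−335)/539⌋·539 = 335 + 34×539 = 18661
Count = 34 − 15 + 1 = 20

20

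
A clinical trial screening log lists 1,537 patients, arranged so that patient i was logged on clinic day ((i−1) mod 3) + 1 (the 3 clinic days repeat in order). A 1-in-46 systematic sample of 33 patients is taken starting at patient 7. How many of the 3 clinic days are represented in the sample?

3

Consecutive selections differ by k = 46, so their clinic day numbers differ by 46 mod 3 = 1.
gcd(46, 3) = 1, so the sample visits 3/1 = 3 distinct residues mod 3.
Start 7 is clinic day 1; the clinic days hit are 1, 2, 3.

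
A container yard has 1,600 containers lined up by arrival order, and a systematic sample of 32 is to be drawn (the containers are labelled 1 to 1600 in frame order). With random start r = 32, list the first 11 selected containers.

k = N/n = 1600/32 = 50
container 1: 32
container 2: 32 + 50 = 82
container 3: 82 + 50 = 132
container 4: 132 + 50 = 182
container 5: 182 + 50 = 232
container 6: 232 + 50 = 282
container 7: 282 + 50 = 332
container 8: 332 + 50 = 382
container 9: 382 + 50 = 432
container 10: 432 + 50 = 482
container 11: 482 + 50 = 532

32, 82, 132, 182, 232, 282, 332, 382, 432, 482, 532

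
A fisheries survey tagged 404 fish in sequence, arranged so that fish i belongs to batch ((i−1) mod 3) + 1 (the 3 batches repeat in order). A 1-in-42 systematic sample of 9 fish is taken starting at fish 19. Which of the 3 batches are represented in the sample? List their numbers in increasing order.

1

Consecutive selections differ by k = 42, so their batch numbers differ by 42 mod 3 = 0.
gcd(42, 3) = 3, so the sample visits 3/3 = 1 distinct residues mod 3.
Start 19 is batch 1; the batches hit are 1.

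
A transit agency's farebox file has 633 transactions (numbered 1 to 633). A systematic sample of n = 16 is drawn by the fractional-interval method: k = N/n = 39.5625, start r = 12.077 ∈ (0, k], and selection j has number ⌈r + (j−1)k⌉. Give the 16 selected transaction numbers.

13, 52, 92, 131, 171, 210, 250, 290, 329, 369, 408, 448, 487, 527, 566, 606

j=1: r + 0k = 12.077 → ⌈·⌉ = 13
j=2: r + 1k = 51.6395 → ⌈·⌉ = 52
j=3: r + 2k = 91.202 → ⌈·⌉ = 92
j=4: r + 3k = 130.7645 → ⌈·⌉ = 131
j=5: r + 4k = 170.327 → ⌈·⌉ = 171
j=6: r + 5k = 209.8895 → ⌈·⌉ = 210
j=7: r + 6k = 249.452 → ⌈·⌉ = 250
j=8: r + 7k = 289.0145 → ⌈·⌉ = 290
j=9: r + 8k = 328.577 → ⌈·⌉ = 329
j=10: r + 9k = 368.1395 → ⌈·⌉ = 369
j=11: r + 10k = 407.702 → ⌈·⌉ = 408
j=12: r + 11k = 447.2645 → ⌈·⌉ = 448
j=13: r + 12k = 486.827 → ⌈·⌉ = 487
j=14: r + 13k = 526.3895 → ⌈·⌉ = 527
j=15: r + 14k = 565.952 → ⌈·⌉ = 566
j=16: r + 15k = 605.5145 → ⌈·⌉ = 606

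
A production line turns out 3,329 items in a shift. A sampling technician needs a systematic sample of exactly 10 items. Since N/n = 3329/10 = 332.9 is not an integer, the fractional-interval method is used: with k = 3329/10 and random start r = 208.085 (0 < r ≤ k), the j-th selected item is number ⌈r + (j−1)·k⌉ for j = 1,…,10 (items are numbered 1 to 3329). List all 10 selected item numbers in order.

209, 541, 874, 1207, 1540, 1873, 2206, 2539, 2872, 3205

j=1: r + 0k = 208.085 → ⌈·⌉ = 209
j=2: r + 1k = 540.985 → ⌈·⌉ = 541
j=3: r + 2k = 873.885 → ⌈·⌉ = 874
j=4: r + 3k = 1206.785 → ⌈·⌉ = 1207
j=5: r + 4k = 1539.685 → ⌈·⌉ = 1540
j=6: r + 5k = 1872.585 → ⌈·⌉ = 1873
j=7: r + 6k = 2205.485 → ⌈·⌉ = 2206
j=8: r + 7k = 2538.385 → ⌈·⌉ = 2539
j=9: r + 8k = 2871.285 → ⌈·⌉ = 2872
j=10: r + 9k = 3204.185 → ⌈·⌉ = 3205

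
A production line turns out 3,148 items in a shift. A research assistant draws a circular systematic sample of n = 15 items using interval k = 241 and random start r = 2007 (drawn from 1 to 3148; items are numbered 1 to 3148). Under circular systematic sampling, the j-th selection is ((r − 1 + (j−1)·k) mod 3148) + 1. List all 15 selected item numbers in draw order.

2007, 2248, 2489, 2730, 2971, 64, 305, 546, 787, 1028, 1269, 1510, 1751, 1992, 2233

Selection 1: 2007
Selection 2: 2007 + 241 = 2248
Selection 3: 2248 + 241 = 2489
Selection 4: 2489 + 241 = 2730
Selection 5: 2730 + 241 = 2971
Selection 6: 2971 + 241 = 3212 → 3212 − 3148 = 64
Selection 7: 64 + 241 = 305
Selection 8: 305 + 241 = 546
Selection 9: 546 + 241 = 787
Selection 10: 787 + 241 = 1028
Selection 11: 1028 + 241 = 1269
Selection 12: 1269 + 241 = 1510
Selection 13: 1510 + 241 = 1751
Selection 14: 1751 + 241 = 1992
Selection 15: 1992 + 241 = 2233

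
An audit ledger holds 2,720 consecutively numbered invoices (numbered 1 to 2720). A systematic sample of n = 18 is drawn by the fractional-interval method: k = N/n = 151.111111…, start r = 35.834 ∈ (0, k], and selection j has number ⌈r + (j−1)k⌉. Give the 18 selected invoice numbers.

j=1: r + 0k = 35.834 → ⌈·⌉ = 36
j=2: r + 1k = 186.945111… → ⌈·⌉ = 187
j=3: r + 2k = 338.056222… → ⌈·⌉ = 339
j=4: r + 3k = 489.167333… → ⌈·⌉ = 490
j=5: r + 4k = 640.278444… → ⌈·⌉ = 641
j=6: r + 5k = 791.389555… → ⌈·⌉ = 792
j=7: r + 6k = 942.500666… → ⌈·⌉ = 943
j=8: r + 7k = 1093.611777… → ⌈·⌉ = 1094
j=9: r + 8k = 1244.722888… → ⌈·⌉ = 1245
j=10: r + 9k = 1395.834 → ⌈·⌉ = 1396
j=11: r + 10k = 1546.945111… → ⌈·⌉ = 1547
j=12: r + 11k = 1698.056222… → ⌈·⌉ = 1699
j=13: r + 12k = 1849.167333… → ⌈·⌉ = 1850
j=14: r + 13k = 2000.278444… → ⌈·⌉ = 2001
j=15: r + 14k = 2151.389555… → ⌈·⌉ = 2152
j=16: r + 15k = 2302.500666… → ⌈·⌉ = 2303
j=17: r + 16k = 2453.611777… → ⌈·⌉ = 2454
j=18: r + 17k = 2604.722888… → ⌈·⌉ = 2605

36, 187, 339, 490, 641, 792, 943, 1094, 1245, 1396, 1547, 1699, 1850, 2001, 2152, 2303, 2454, 2605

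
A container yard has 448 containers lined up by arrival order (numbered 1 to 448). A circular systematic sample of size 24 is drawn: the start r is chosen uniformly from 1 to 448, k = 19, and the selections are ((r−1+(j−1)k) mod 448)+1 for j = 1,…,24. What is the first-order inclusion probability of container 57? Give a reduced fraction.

For each position j, as r ranges over 1…448 the j-th selection hits every container exactly once, so container 57 is selected for exactly 24 of the 448 starts.
Inclusion probability = 24/448 = 3/56.

3/56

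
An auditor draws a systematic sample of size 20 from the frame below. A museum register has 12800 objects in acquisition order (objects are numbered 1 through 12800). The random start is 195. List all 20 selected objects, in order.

195, 835, 1475, 2115, 2755, 3395, 4035, 4675, 5315, 5955, 6595, 7235, 7875, 8515, 9155, 9795, 10435, 11075, 11715, 12355

k = N/n = 12800/20 = 640
object 1: 195
object 2: 195 + 640 = 835
object 3: 835 + 640 = 1475
object 4: 1475 + 640 = 2115
object 5: 2115 + 640 = 2755
object 6: 2755 + 640 = 3395
object 7: 3395 + 640 = 4035
object 8: 4035 + 640 = 4675
object 9: 4675 + 640 = 5315
object 10: 5315 + 640 = 5955
object 11: 5955 + 640 = 6595
object 12: 6595 + 640 = 7235
object 13: 7235 + 640 = 7875
object 14: 7875 + 640 = 8515
object 15: 8515 + 640 = 9155
object 16: 9155 + 640 = 9795
object 17: 9795 + 640 = 10435
object 18: 10435 + 640 = 11075
object 19: 11075 + 640 = 11715
object 20: 11715 + 640 = 12355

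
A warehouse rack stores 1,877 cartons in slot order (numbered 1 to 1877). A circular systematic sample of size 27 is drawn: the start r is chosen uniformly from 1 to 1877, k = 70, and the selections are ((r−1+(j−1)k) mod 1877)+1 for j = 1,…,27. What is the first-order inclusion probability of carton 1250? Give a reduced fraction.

27/1877

For each position j, as r ranges over 1…1877 the j-th selection hits every carton exactly once, so carton 1250 is selected for exactly 27 of the 1877 starts.
Inclusion probability = 27/1877.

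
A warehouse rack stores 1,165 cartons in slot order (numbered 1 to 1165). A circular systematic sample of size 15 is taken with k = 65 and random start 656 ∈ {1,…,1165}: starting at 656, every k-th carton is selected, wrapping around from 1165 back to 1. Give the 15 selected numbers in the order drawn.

Selection 1: 656
Selection 2: 656 + 65 = 721
Selection 3: 721 + 65 = 786
Selection 4: 786 + 65 = 851
Selection 5: 851 + 65 = 916
Selection 6: 916 + 65 = 981
Selection 7: 981 + 65 = 1046
Selection 8: 1046 + 65 = 1111
Selection 9: 1111 + 65 = 1176 → 1176 − 1165 = 11
Selection 10: 11 + 65 = 76
Selection 11: 76 + 65 = 141
Selection 12: 141 + 65 = 206
Selection 13: 206 + 65 = 271
Selection 14: 271 + 65 = 336
Selection 15: 336 + 65 = 401

656, 721, 786, 851, 916, 981, 1046, 1111, 11, 76, 141, 206, 271, 336, 401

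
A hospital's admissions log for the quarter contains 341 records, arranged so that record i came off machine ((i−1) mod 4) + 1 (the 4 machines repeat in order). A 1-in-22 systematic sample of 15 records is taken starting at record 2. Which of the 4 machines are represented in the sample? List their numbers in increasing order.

2, 4

Consecutive selections differ by k = 22, so their machine numbers differ by 22 mod 4 = 2.
gcd(22, 4) = 2, so the sample visits 4/2 = 2 distinct residues mod 4.
Start 2 is machine 2; the machines hit are 2, 4.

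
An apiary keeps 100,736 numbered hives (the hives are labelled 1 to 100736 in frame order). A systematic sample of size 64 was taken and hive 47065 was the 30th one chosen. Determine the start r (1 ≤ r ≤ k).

k = 100736/64 = 1574
r = 47065 − (30−1)×1574 = 47065 − 45646 = 1419

1419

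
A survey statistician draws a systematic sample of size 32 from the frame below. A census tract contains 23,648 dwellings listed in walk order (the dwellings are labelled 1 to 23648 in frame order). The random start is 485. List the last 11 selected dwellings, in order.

16004, 16743, 17482, 18221, 18960, 19699, 20438, 21177, 21916, 22655, 23394

k = N/n = 23648/32 = 739
22nd selection = 485 + 21×739 = 16004
23rd: 16004 + 739 = 16743
24th: 16743 + 739 = 17482
25th: 17482 + 739 = 18221
26th: 18221 + 739 = 18960
27th: 18960 + 739 = 19699
28th: 19699 + 739 = 20438
29th: 20438 + 739 = 21177
30th: 21177 + 739 = 21916
31st: 21916 + 739 = 22655
32nd: 22655 + 739 = 23394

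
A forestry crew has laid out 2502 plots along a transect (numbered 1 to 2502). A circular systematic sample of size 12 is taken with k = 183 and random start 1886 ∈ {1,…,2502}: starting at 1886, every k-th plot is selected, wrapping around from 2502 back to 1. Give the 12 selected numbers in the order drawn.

1886, 2069, 2252, 2435, 116, 299, 482, 665, 848, 1031, 1214, 1397

Selection 1: 1886
Selection 2: 1886 + 183 = 2069
Selection 3: 2069 + 183 = 2252
Selection 4: 2252 + 183 = 2435
Selection 5: 2435 + 183 = 2618 → 2618 − 2502 = 116
Selection 6: 116 + 183 = 299
Selection 7: 299 + 183 = 482
Selection 8: 482 + 183 = 665
Selection 9: 665 + 183 = 848
Selection 10: 848 + 183 = 1031
Selection 11: 1031 + 183 = 1214
Selection 12: 1214 + 183 = 1397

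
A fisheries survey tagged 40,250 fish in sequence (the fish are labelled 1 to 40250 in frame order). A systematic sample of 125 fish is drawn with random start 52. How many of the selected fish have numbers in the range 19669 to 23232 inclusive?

k = 40250/125 = 322
First selection ≥ 19669: 52 + ⌈(19669−52)/322⌉·322 = 52 + 61×322 = 19694
Last selection ≤ 23232: 52 + ⌊(23232−52)/322⌋·322 = 52 + 71×322 = 22914
Count = 71 − 61 + 1 = 11

11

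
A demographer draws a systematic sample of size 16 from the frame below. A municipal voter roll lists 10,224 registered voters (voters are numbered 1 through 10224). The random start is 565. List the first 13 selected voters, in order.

k = N/n = 10224/16 = 639
voter 1: 565
voter 2: 565 + 639 = 1204
voter 3: 1204 + 639 = 1843
voter 4: 1843 + 639 = 2482
voter 5: 2482 + 639 = 3121
voter 6: 3121 + 639 = 3760
voter 7: 3760 + 639 = 4399
voter 8: 4399 + 639 = 5038
voter 9: 5038 + 639 = 5677
voter 10: 5677 + 639 = 6316
voter 11: 6316 + 639 = 6955
voter 12: 6955 + 639 = 7594
voter 13: 7594 + 639 = 8233

565, 1204, 1843, 2482, 3121, 3760, 4399, 5038, 5677, 6316, 6955, 7594, 8233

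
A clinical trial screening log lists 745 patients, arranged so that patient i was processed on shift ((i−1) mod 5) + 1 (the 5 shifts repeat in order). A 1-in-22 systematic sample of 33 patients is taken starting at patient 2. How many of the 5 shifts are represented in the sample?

5

Consecutive selections differ by k = 22, so their shift numbers differ by 22 mod 5 = 2.
gcd(22, 5) = 1, so the sample visits 5/1 = 5 distinct residues mod 5.
Start 2 is shift 2; the shifts hit are 1, 2, 3, 4, 5.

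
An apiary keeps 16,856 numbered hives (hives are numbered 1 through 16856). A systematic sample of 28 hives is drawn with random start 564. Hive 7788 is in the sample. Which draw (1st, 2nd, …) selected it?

k = 16856/28 = 602
position = (7788 − 564)/602 + 1 = 7224/602 + 1 = 12 + 1 = 13

13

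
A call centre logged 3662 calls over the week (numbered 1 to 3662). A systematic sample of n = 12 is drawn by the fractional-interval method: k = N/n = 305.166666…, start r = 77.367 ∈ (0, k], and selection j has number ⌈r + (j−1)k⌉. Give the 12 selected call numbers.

j=1: r + 0k = 77.367 → ⌈·⌉ = 78
j=2: r + 1k = 382.533666… → ⌈·⌉ = 383
j=3: r + 2k = 687.700333… → ⌈·⌉ = 688
j=4: r + 3k = 992.867 → ⌈·⌉ = 993
j=5: r + 4k = 1298.033666… → ⌈·⌉ = 1299
j=6: r + 5k = 1603.200333… → ⌈·⌉ = 1604
j=7: r + 6k = 1908.367 → ⌈·⌉ = 1909
j=8: r + 7k = 2213.533666… → ⌈·⌉ = 2214
j=9: r + 8k = 2518.700333… → ⌈·⌉ = 2519
j=10: r + 9k = 2823.867 → ⌈·⌉ = 2824
j=11: r + 10k = 3129.033666… → ⌈·⌉ = 3130
j=12: r + 11k = 3434.200333… → ⌈·⌉ = 3435

78, 383, 688, 993, 1299, 1604, 1909, 2214, 2519, 2824, 3130, 3435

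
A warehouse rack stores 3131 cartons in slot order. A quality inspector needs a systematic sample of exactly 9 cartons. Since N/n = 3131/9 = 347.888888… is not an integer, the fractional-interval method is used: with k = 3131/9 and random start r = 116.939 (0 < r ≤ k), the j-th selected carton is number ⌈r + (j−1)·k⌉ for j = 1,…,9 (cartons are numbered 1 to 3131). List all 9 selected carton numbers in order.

j=1: r + 0k = 116.939 → ⌈·⌉ = 117
j=2: r + 1k = 464.827888… → ⌈·⌉ = 465
j=3: r + 2k = 812.716777… → ⌈·⌉ = 813
j=4: r + 3k = 1160.605666… → ⌈·⌉ = 1161
j=5: r + 4k = 1508.494555… → ⌈·⌉ = 1509
j=6: r + 5k = 1856.383444… → ⌈·⌉ = 1857
j=7: r + 6k = 2204.272333… → ⌈·⌉ = 2205
j=8: r + 7k = 2552.161222… → ⌈·⌉ = 2553
j=9: r + 8k = 2900.050111… → ⌈·⌉ = 2901

117, 465, 813, 1161, 1509, 1857, 2205, 2553, 2901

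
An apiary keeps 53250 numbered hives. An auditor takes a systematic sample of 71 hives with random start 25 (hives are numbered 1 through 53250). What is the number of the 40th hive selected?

29275

k = 53250/71 = 750
40th selection = r + (40−1)·k = 25 + 39×750 = 25 + 29250 = 29275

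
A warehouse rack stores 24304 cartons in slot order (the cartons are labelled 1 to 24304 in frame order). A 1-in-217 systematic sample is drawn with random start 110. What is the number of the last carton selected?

k = 217
112th selection = r + (112−1)·k = 110 + 111×217 = 110 + 24087 = 24197

24197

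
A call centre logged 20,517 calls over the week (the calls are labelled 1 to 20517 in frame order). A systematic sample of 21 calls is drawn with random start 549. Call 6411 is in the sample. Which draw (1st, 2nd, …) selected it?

k = 20517/21 = 977
position = (6411 − 549)/977 + 1 = 5862/977 + 1 = 6 + 1 = 7

7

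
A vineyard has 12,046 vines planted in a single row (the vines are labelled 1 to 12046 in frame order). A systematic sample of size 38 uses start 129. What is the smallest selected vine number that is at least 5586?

5835

k = 12046/38 = 317
Steps past start: ⌈(5586 − 129)/317⌉ = ⌈5457/317⌉ = 18
Selected vine: 129 + 18×317 = 5835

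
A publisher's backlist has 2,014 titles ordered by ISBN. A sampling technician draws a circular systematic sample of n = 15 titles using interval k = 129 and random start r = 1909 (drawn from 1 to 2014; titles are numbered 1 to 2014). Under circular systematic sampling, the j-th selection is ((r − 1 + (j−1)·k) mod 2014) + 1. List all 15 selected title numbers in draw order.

Selection 1: 1909
Selection 2: 1909 + 129 = 2038 → 2038 − 2014 = 24
Selection 3: 24 + 129 = 153
Selection 4: 153 + 129 = 282
Selection 5: 282 + 129 = 411
Selection 6: 411 + 129 = 540
Selection 7: 540 + 129 = 669
Selection 8: 669 + 129 = 798
Selection 9: 798 + 129 = 927
Selection 10: 927 + 129 = 1056
Selection 11: 1056 + 129 = 1185
Selection 12: 1185 + 129 = 1314
Selection 13: 1314 + 129 = 1443
Selection 14: 1443 + 129 = 1572
Selection 15: 1572 + 129 = 1701

1909, 24, 153, 282, 411, 540, 669, 798, 927, 1056, 1185, 1314, 1443, 1572, 1701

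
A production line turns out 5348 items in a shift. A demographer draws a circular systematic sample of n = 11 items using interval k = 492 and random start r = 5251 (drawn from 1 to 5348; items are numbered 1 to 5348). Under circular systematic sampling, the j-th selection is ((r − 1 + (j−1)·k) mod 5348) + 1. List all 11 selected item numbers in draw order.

Selection 1: 5251
Selection 2: 5251 + 492 = 5743 → 5743 − 5348 = 395
Selection 3: 395 + 492 = 887
Selection 4: 887 + 492 = 1379
Selection 5: 1379 + 492 = 1871
Selection 6: 1871 + 492 = 2363
Selection 7: 2363 + 492 = 2855
Selection 8: 2855 + 492 = 3347
Selection 9: 3347 + 492 = 3839
Selection 10: 3839 + 492 = 4331
Selection 11: 4331 + 492 = 4823

5251, 395, 887, 1379, 1871, 2363, 2855, 3347, 3839, 4331, 4823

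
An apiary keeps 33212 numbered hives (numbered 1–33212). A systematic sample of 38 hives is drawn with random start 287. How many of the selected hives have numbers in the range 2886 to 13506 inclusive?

k = 33212/38 = 874
First selection ≥ 2886: 287 + ⌈(2886−287)/874⌉·874 = 287 + 3×874 = 2909
Last selection ≤ 13506: 287 + ⌊(13506−287)/874⌋·874 = 287 + 15×874 = 13397
Count = 15 − 3 + 1 = 13

13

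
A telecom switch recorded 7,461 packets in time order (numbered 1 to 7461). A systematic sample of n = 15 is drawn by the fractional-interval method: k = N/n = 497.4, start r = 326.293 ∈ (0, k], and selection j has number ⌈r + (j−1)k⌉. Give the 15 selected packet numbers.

327, 824, 1322, 1819, 2316, 2814, 3311, 3809, 4306, 4803, 5301, 5798, 6296, 6793, 7290

j=1: r + 0k = 326.293 → ⌈·⌉ = 327
j=2: r + 1k = 823.693 → ⌈·⌉ = 824
j=3: r + 2k = 1321.093 → ⌈·⌉ = 1322
j=4: r + 3k = 1818.493 → ⌈·⌉ = 1819
j=5: r + 4k = 2315.893 → ⌈·⌉ = 2316
j=6: r + 5k = 2813.293 → ⌈·⌉ = 2814
j=7: r + 6k = 3310.693 → ⌈·⌉ = 3311
j=8: r + 7k = 3808.093 → ⌈·⌉ = 3809
j=9: r + 8k = 4305.493 → ⌈·⌉ = 4306
j=10: r + 9k = 4802.893 → ⌈·⌉ = 4803
j=11: r + 10k = 5300.293 → ⌈·⌉ = 5301
j=12: r + 11k = 5797.693 → ⌈·⌉ = 5798
j=13: r + 12k = 6295.093 → ⌈·⌉ = 6296
j=14: r + 13k = 6792.493 → ⌈·⌉ = 6793
j=15: r + 14k = 7289.893 → ⌈·⌉ = 7290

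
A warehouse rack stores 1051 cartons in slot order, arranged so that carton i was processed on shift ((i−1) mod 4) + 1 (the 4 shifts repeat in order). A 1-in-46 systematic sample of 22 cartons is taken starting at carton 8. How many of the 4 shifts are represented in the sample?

2

Consecutive selections differ by k = 46, so their shift numbers differ by 46 mod 4 = 2.
gcd(46, 4) = 2, so the sample visits 4/2 = 2 distinct residues mod 4.
Start 8 is shift 4; the shifts hit are 2, 4.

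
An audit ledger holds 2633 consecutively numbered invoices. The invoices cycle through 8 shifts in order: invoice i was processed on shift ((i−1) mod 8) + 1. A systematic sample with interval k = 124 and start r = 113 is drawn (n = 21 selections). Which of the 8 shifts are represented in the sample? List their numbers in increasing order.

1, 5

Consecutive selections differ by k = 124, so their shift numbers differ by 124 mod 8 = 4.
gcd(124, 8) = 4, so the sample visits 8/4 = 2 distinct residues mod 8.
Start 113 is shift 1; the shifts hit are 1, 5.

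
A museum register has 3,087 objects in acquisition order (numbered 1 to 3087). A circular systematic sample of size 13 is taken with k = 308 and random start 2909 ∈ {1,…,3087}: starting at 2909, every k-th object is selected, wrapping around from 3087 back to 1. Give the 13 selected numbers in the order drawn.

Selection 1: 2909
Selection 2: 2909 + 308 = 3217 → 3217 − 3087 = 130
Selection 3: 130 + 308 = 438
Selection 4: 438 + 308 = 746
Selection 5: 746 + 308 = 1054
Selection 6: 1054 + 308 = 1362
Selection 7: 1362 + 308 = 1670
Selection 8: 1670 + 308 = 1978
Selection 9: 1978 + 308 = 2286
Selection 10: 2286 + 308 = 2594
Selection 11: 2594 + 308 = 2902
Selection 12: 2902 + 308 = 3210 → 3210 − 3087 = 123
Selection 13: 123 + 308 = 431

2909, 130, 438, 746, 1054, 1362, 1670, 1978, 2286, 2594, 2902, 123, 431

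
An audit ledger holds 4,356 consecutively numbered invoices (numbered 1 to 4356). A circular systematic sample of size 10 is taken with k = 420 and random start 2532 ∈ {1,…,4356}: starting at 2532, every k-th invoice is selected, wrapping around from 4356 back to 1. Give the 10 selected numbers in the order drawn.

Selection 1: 2532
Selection 2: 2532 + 420 = 2952
Selection 3: 2952 + 420 = 3372
Selection 4: 3372 + 420 = 3792
Selection 5: 3792 + 420 = 4212
Selection 6: 4212 + 420 = 4632 → 4632 − 4356 = 276
Selection 7: 276 + 420 = 696
Selection 8: 696 + 420 = 1116
Selection 9: 1116 + 420 = 1536
Selection 10: 1536 + 420 = 1956

2532, 2952, 3372, 3792, 4212, 276, 696, 1116, 1536, 1956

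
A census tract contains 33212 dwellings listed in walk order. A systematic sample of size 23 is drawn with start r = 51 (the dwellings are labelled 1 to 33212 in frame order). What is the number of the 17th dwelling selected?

23155

k = 33212/23 = 1444
17th selection = r + (17−1)·k = 51 + 16×1444 = 51 + 23104 = 23155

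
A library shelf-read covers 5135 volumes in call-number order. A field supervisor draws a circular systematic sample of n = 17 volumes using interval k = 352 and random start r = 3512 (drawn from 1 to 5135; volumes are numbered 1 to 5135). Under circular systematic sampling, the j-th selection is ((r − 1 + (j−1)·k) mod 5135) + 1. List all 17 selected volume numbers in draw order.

3512, 3864, 4216, 4568, 4920, 137, 489, 841, 1193, 1545, 1897, 2249, 2601, 2953, 3305, 3657, 4009

Selection 1: 3512
Selection 2: 3512 + 352 = 3864
Selection 3: 3864 + 352 = 4216
Selection 4: 4216 + 352 = 4568
Selection 5: 4568 + 352 = 4920
Selection 6: 4920 + 352 = 5272 → 5272 − 5135 = 137
Selection 7: 137 + 352 = 489
Selection 8: 489 + 352 = 841
Selection 9: 841 + 352 = 1193
Selection 10: 1193 + 352 = 1545
Selection 11: 1545 + 352 = 1897
Selection 12: 1897 + 352 = 2249
Selection 13: 2249 + 352 = 2601
Selection 14: 2601 + 352 = 2953
Selection 15: 2953 + 352 = 3305
Selection 16: 3305 + 352 = 3657
Selection 17: 3657 + 352 = 4009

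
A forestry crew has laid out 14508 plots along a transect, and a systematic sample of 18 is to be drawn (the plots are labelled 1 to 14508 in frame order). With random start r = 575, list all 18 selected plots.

575, 1381, 2187, 2993, 3799, 4605, 5411, 6217, 7023, 7829, 8635, 9441, 10247, 11053, 11859, 12665, 13471, 14277

k = N/n = 14508/18 = 806
plot 1: 575
plot 2: 575 + 806 = 1381
plot 3: 1381 + 806 = 2187
plot 4: 2187 + 806 = 2993
plot 5: 2993 + 806 = 3799
plot 6: 3799 + 806 = 4605
plot 7: 4605 + 806 = 5411
plot 8: 5411 + 806 = 6217
plot 9: 6217 + 806 = 7023
plot 10: 7023 + 806 = 7829
plot 11: 7829 + 806 = 8635
plot 12: 8635 + 806 = 9441
plot 13: 9441 + 806 = 10247
plot 14: 10247 + 806 = 11053
plot 15: 11053 + 806 = 11859
plot 16: 11859 + 806 = 12665
plot 17: 12665 + 806 = 13471
plot 18: 13471 + 806 = 14277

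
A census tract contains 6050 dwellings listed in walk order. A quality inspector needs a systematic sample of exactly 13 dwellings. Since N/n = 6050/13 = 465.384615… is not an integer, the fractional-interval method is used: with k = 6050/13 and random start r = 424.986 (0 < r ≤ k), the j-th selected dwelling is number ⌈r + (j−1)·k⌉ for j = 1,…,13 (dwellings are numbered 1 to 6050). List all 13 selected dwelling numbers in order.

425, 891, 1356, 1822, 2287, 2752, 3218, 3683, 4149, 4614, 5079, 5545, 6010

j=1: r + 0k = 424.986 → ⌈·⌉ = 425
j=2: r + 1k = 890.370615… → ⌈·⌉ = 891
j=3: r + 2k = 1355.755230… → ⌈·⌉ = 1356
j=4: r + 3k = 1821.139846… → ⌈·⌉ = 1822
j=5: r + 4k = 2286.524461… → ⌈·⌉ = 2287
j=6: r + 5k = 2751.909076… → ⌈·⌉ = 2752
j=7: r + 6k = 3217.293692… → ⌈·⌉ = 3218
j=8: r + 7k = 3682.678307… → ⌈·⌉ = 3683
j=9: r + 8k = 4148.062923… → ⌈·⌉ = 4149
j=10: r + 9k = 4613.447538… → ⌈·⌉ = 4614
j=11: r + 10k = 5078.832153… → ⌈·⌉ = 5079
j=12: r + 11k = 5544.216769… → ⌈·⌉ = 5545
j=13: r + 12k = 6009.601384… → ⌈·⌉ = 6010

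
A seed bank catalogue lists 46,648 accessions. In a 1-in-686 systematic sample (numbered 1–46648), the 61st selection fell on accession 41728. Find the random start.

568

k = 686
r = 41728 − (61−1)×686 = 41728 − 41160 = 568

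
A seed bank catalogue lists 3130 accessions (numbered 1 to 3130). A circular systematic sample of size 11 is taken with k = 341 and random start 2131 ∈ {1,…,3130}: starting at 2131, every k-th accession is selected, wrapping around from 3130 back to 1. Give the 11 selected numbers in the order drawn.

Selection 1: 2131
Selection 2: 2131 + 341 = 2472
Selection 3: 2472 + 341 = 2813
Selection 4: 2813 + 341 = 3154 → 3154 − 3130 = 24
Selection 5: 24 + 341 = 365
Selection 6: 365 + 341 = 706
Selection 7: 706 + 341 = 1047
Selection 8: 1047 + 341 = 1388
Selection 9: 1388 + 341 = 1729
Selection 10: 1729 + 341 = 2070
Selection 11: 2070 + 341 = 2411

2131, 2472, 2813, 24, 365, 706, 1047, 1388, 1729, 2070, 2411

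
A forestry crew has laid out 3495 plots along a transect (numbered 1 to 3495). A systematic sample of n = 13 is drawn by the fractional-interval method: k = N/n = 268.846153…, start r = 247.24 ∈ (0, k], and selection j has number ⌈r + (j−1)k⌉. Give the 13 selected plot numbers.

248, 517, 785, 1054, 1323, 1592, 1861, 2130, 2399, 2667, 2936, 3205, 3474

j=1: r + 0k = 247.24 → ⌈·⌉ = 248
j=2: r + 1k = 516.086153… → ⌈·⌉ = 517
j=3: r + 2k = 784.932307… → ⌈·⌉ = 785
j=4: r + 3k = 1053.778461… → ⌈·⌉ = 1054
j=5: r + 4k = 1322.624615… → ⌈·⌉ = 1323
j=6: r + 5k = 1591.470769… → ⌈·⌉ = 1592
j=7: r + 6k = 1860.316923… → ⌈·⌉ = 1861
j=8: r + 7k = 2129.163076… → ⌈·⌉ = 2130
j=9: r + 8k = 2398.009230… → ⌈·⌉ = 2399
j=10: r + 9k = 2666.855384… → ⌈·⌉ = 2667
j=11: r + 10k = 2935.701538… → ⌈·⌉ = 2936
j=12: r + 11k = 3204.547692… → ⌈·⌉ = 3205
j=13: r + 12k = 3473.393846… → ⌈·⌉ = 3474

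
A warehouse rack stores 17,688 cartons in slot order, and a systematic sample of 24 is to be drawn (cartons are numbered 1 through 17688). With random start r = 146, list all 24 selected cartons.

k = N/n = 17688/24 = 737
carton 1: 146
carton 2: 146 + 737 = 883
carton 3: 883 + 737 = 1620
carton 4: 1620 + 737 = 2357
carton 5: 2357 + 737 = 3094
carton 6: 3094 + 737 = 3831
carton 7: 3831 + 737 = 4568
carton 8: 4568 + 737 = 5305
carton 9: 5305 + 737 = 6042
carton 10: 6042 + 737 = 6779
carton 11: 6779 + 737 = 7516
carton 12: 7516 + 737 = 8253
carton 13: 8253 + 737 = 8990
carton 14: 8990 + 737 = 9727
carton 15: 9727 + 737 = 10464
carton 16: 10464 + 737 = 11201
carton 17: 11201 + 737 = 11938
carton 18: 11938 + 737 = 12675
carton 19: 12675 + 737 = 13412
carton 20: 13412 + 737 = 14149
carton 21: 14149 + 737 = 14886
carton 22: 14886 + 737 = 15623
carton 23: 15623 + 737 = 16360
carton 24: 16360 + 737 = 17097

146, 883, 1620, 2357, 3094, 3831, 4568, 5305, 6042, 6779, 7516, 8253, 8990, 9727, 10464, 11201, 11938, 12675, 13412, 14149, 14886, 15623, 16360, 17097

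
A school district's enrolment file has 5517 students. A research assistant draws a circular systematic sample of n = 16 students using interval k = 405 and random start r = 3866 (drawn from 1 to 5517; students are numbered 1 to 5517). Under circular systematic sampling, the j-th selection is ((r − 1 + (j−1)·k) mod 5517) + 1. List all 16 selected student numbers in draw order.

Selection 1: 3866
Selection 2: 3866 + 405 = 4271
Selection 3: 4271 + 405 = 4676
Selection 4: 4676 + 405 = 5081
Selection 5: 5081 + 405 = 5486
Selection 6: 5486 + 405 = 5891 → 5891 − 5517 = 374
Selection 7: 374 + 405 = 779
Selection 8: 779 + 405 = 1184
Selection 9: 1184 + 405 = 1589
Selection 10: 1589 + 405 = 1994
Selection 11: 1994 + 405 = 2399
Selection 12: 2399 + 405 = 2804
Selection 13: 2804 + 405 = 3209
Selection 14: 3209 + 405 = 3614
Selection 15: 3614 + 405 = 4019
Selection 16: 4019 + 405 = 4424

3866, 4271, 4676, 5081, 5486, 374, 779, 1184, 1589, 1994, 2399, 2804, 3209, 3614, 4019, 4424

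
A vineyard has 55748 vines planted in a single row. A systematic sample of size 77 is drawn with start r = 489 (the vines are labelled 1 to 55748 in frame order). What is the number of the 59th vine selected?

k = 55748/77 = 724
59th selection = r + (59−1)·k = 489 + 58×724 = 489 + 41992 = 42481

42481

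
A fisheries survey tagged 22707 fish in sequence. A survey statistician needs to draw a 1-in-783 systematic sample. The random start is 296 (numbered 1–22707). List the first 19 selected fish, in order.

fish 1: 296
fish 2: 296 + 783 = 1079
fish 3: 1079 + 783 = 1862
fish 4: 1862 + 783 = 2645
fish 5: 2645 + 783 = 3428
fish 6: 3428 + 783 = 4211
fish 7: 4211 + 783 = 4994
fish 8: 4994 + 783 = 5777
fish 9: 5777 + 783 = 6560
fish 10: 6560 + 783 = 7343
fish 11: 7343 + 783 = 8126
fish 12: 8126 + 783 = 8909
fish 13: 8909 + 783 = 9692
fish 14: 9692 + 783 = 10475
fish 15: 10475 + 783 = 11258
fish 16: 11258 + 783 = 12041
fish 17: 12041 + 783 = 12824
fish 18: 12824 + 783 = 13607
fish 19: 13607 + 783 = 14390

296, 1079, 1862, 2645, 3428, 4211, 4994, 5777, 6560, 7343, 8126, 8909, 9692, 10475, 11258, 12041, 12824, 13607, 14390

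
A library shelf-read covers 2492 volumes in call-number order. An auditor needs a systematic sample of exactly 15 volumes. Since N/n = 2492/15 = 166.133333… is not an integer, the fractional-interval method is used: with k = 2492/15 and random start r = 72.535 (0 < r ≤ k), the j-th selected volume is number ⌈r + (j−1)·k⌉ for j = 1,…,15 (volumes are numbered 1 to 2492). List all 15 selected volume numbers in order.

j=1: r + 0k = 72.535 → ⌈·⌉ = 73
j=2: r + 1k = 238.668333… → ⌈·⌉ = 239
j=3: r + 2k = 404.801666… → ⌈·⌉ = 405
j=4: r + 3k = 570.935 → ⌈·⌉ = 571
j=5: r + 4k = 737.068333… → ⌈·⌉ = 738
j=6: r + 5k = 903.201666… → ⌈·⌉ = 904
j=7: r + 6k = 1069.335 → ⌈·⌉ = 1070
j=8: r + 7k = 1235.468333… → ⌈·⌉ = 1236
j=9: r + 8k = 1401.601666… → ⌈·⌉ = 1402
j=10: r + 9k = 1567.735 → ⌈·⌉ = 1568
j=11: r + 10k = 1733.868333… → ⌈·⌉ = 1734
j=12: r + 11k = 1900.001666… → ⌈·⌉ = 1901
j=13: r + 12k = 2066.135 → ⌈·⌉ = 2067
j=14: r + 13k = 2232.268333… → ⌈·⌉ = 2233
j=15: r + 14k = 2398.401666… → ⌈·⌉ = 2399

73, 239, 405, 571, 738, 904, 1070, 1236, 1402, 1568, 1734, 1901, 2067, 2233, 2399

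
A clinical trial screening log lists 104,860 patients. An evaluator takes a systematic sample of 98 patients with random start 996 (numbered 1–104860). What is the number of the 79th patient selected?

k = 104860/98 = 1070
79th selection = r + (79−1)·k = 996 + 78×1070 = 996 + 83460 = 84456

84456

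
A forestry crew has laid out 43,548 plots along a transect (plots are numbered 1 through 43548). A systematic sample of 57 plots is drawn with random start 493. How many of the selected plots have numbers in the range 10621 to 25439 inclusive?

19

k = 43548/57 = 764
First selection ≥ 10621: 493 + ⌈(10621−493)/764⌉·764 = 493 + 14×764 = 11189
Last selection ≤ 25439: 493 + ⌊(25439−493)/764⌋·764 = 493 + 32×764 = 24941
Count = 32 − 14 + 1 = 19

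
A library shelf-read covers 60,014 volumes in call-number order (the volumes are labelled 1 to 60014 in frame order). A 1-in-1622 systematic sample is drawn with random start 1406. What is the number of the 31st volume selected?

k = 1622
31st selection = r + (31−1)·k = 1406 + 30×1622 = 1406 + 48660 = 50066

50066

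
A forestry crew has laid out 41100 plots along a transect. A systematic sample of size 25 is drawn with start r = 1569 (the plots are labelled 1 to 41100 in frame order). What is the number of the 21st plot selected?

34449

k = 41100/25 = 1644
21st selection = r + (21−1)·k = 1569 + 20×1644 = 1569 + 32880 = 34449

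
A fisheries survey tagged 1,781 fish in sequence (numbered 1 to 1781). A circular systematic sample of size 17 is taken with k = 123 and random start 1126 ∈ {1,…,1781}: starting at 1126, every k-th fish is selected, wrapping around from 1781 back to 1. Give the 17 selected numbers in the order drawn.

Selection 1: 1126
Selection 2: 1126 + 123 = 1249
Selection 3: 1249 + 123 = 1372
Selection 4: 1372 + 123 = 1495
Selection 5: 1495 + 123 = 1618
Selection 6: 1618 + 123 = 1741
Selection 7: 1741 + 123 = 1864 → 1864 − 1781 = 83
Selection 8: 83 + 123 = 206
Selection 9: 206 + 123 = 329
Selection 10: 329 + 123 = 452
Selection 11: 452 + 123 = 575
Selection 12: 575 + 123 = 698
Selection 13: 698 + 123 = 821
Selection 14: 821 + 123 = 944
Selection 15: 944 + 123 = 1067
Selection 16: 1067 + 123 = 1190
Selection 17: 1190 + 123 = 1313

1126, 1249, 1372, 1495, 1618, 1741, 83, 206, 329, 452, 575, 698, 821, 944, 1067, 1190, 1313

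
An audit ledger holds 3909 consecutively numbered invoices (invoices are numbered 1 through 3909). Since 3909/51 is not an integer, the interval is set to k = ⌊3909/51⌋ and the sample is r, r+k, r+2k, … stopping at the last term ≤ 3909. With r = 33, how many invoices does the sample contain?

k = ⌊3909/51⌋ = 76
Achieved size = ⌊(3909 − 33)/76⌋ + 1 = ⌊3876/76⌋ + 1 = 51 + 1 = 52
(last selection: 33 + 51×76 = 3909 ≤ 3909; next would be 3985 > 3909)

52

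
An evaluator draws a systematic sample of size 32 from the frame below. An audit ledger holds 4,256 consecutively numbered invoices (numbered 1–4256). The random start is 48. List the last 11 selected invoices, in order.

2841, 2974, 3107, 3240, 3373, 3506, 3639, 3772, 3905, 4038, 4171

k = N/n = 4256/32 = 133
22nd selection = 48 + 21×133 = 2841
23rd: 2841 + 133 = 2974
24th: 2974 + 133 = 3107
25th: 3107 + 133 = 3240
26th: 3240 + 133 = 3373
27th: 3373 + 133 = 3506
28th: 3506 + 133 = 3639
29th: 3639 + 133 = 3772
30th: 3772 + 133 = 3905
31st: 3905 + 133 = 4038
32nd: 4038 + 133 = 4171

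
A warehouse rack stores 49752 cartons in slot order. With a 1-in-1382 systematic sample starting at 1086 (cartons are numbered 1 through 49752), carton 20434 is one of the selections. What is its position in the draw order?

15

k = 1382
position = (20434 − 1086)/1382 + 1 = 19348/1382 + 1 = 14 + 1 = 15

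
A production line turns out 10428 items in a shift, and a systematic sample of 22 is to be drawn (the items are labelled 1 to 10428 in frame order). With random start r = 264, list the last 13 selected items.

k = N/n = 10428/22 = 474
10th selection = 264 + 9×474 = 4530
11th: 4530 + 474 = 5004
12th: 5004 + 474 = 5478
13th: 5478 + 474 = 5952
14th: 5952 + 474 = 6426
15th: 6426 + 474 = 6900
16th: 6900 + 474 = 7374
17th: 7374 + 474 = 7848
18th: 7848 + 474 = 8322
19th: 8322 + 474 = 8796
20th: 8796 + 474 = 9270
21st: 9270 + 474 = 9744
22nd: 9744 + 474 = 10218

4530, 5004, 5478, 5952, 6426, 6900, 7374, 7848, 8322, 8796, 9270, 9744, 10218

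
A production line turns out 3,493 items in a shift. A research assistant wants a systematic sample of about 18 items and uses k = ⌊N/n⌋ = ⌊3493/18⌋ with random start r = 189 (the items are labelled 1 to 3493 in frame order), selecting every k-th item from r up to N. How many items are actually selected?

k = ⌊3493/18⌋ = 194
Achieved size = ⌊(3493 − 189)/194⌋ + 1 = ⌊3304/194⌋ + 1 = 17 + 1 = 18
(last selection: 189 + 17×194 = 3487 ≤ 3493; next would be 3681 > 3493)

18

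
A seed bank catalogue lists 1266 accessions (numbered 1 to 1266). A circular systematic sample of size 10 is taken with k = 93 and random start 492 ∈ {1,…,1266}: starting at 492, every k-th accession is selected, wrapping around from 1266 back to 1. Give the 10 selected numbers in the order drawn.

492, 585, 678, 771, 864, 957, 1050, 1143, 1236, 63

Selection 1: 492
Selection 2: 492 + 93 = 585
Selection 3: 585 + 93 = 678
Selection 4: 678 + 93 = 771
Selection 5: 771 + 93 = 864
Selection 6: 864 + 93 = 957
Selection 7: 957 + 93 = 1050
Selection 8: 1050 + 93 = 1143
Selection 9: 1143 + 93 = 1236
Selection 10: 1236 + 93 = 1329 → 1329 − 1266 = 63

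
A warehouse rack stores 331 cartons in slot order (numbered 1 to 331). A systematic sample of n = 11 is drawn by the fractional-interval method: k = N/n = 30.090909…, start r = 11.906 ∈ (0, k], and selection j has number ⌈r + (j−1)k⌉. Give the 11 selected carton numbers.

j=1: r + 0k = 11.906 → ⌈·⌉ = 12
j=2: r + 1k = 41.996909… → ⌈·⌉ = 42
j=3: r + 2k = 72.087818… → ⌈·⌉ = 73
j=4: r + 3k = 102.178727… → ⌈·⌉ = 103
j=5: r + 4k = 132.269636… → ⌈·⌉ = 133
j=6: r + 5k = 162.360545… → ⌈·⌉ = 163
j=7: r + 6k = 192.451454… → ⌈·⌉ = 193
j=8: r + 7k = 222.542363… → ⌈·⌉ = 223
j=9: r + 8k = 252.633272… → ⌈·⌉ = 253
j=10: r + 9k = 282.724181… → ⌈·⌉ = 283
j=11: r + 10k = 312.815090… → ⌈·⌉ = 313

12, 42, 73, 103, 133, 163, 193, 223, 253, 283, 313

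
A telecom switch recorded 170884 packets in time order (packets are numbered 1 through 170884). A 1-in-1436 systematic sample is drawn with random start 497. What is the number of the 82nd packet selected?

116813

k = 1436
82nd selection = r + (82−1)·k = 497 + 81×1436 = 497 + 116316 = 116813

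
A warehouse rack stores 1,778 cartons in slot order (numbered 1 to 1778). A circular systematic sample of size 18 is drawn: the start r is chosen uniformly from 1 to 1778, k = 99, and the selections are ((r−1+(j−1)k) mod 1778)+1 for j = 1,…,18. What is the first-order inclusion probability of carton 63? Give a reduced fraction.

9/889

For each position j, as r ranges over 1…1778 the j-th selection hits every carton exactly once, so carton 63 is selected for exactly 18 of the 1778 starts.
Inclusion probability = 18/1778 = 9/889.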